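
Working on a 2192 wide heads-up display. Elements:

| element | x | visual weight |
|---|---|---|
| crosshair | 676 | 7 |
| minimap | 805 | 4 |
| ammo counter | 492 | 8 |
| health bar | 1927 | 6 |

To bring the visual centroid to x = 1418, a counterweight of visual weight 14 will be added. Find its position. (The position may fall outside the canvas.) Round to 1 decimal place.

With the counterweight, Σw becomes 7 + 4 + 8 + 6 + 14 = 39.
x: target moment 39×1418 = 55302; current 7·676 + 4·805 + 8·492 + 6·1927 = 23450; the counterweight supplies 31852, so x = 31852/14 ≈ 2275.14.

x ≈ 2275.1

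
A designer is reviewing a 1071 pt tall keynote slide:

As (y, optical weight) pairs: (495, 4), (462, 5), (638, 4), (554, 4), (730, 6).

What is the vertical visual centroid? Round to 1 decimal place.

Weights sum to 4 + 5 + 4 + 4 + 6 = 23.
y-moment: 4·495 + 5·462 + 4·638 + 4·554 + 6·730 = 13438; centroid 13438/23 ≈ 584.26.

y ≈ 584.3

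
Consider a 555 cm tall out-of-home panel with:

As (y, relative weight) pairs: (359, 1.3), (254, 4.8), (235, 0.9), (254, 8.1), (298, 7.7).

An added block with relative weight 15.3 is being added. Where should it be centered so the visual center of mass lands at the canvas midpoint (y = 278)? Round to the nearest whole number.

New total weight: (1.3 + 4.8 + 0.9 + 8.1 + 7.7) + 15.3 = 38.1.
y: target moment 38.1×278 = 10591.8; current 1.3·359 + 4.8·254 + 0.9·235 + 8.1·254 + 7.7·298 = 6249.4; the added block supplies 4342.4, so y = 4342.4/15.3 ≈ 283.82.

y ≈ 284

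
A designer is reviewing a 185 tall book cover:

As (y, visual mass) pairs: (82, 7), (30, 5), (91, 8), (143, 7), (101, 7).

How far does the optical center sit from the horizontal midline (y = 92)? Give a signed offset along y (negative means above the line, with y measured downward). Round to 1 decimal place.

Σw = 7 + 5 + 8 + 7 + 7 = 34.
y-moment: 7·82 + 5·30 + 8·91 + 7·143 + 7·101 = 3160; centroid 3160/34 ≈ 92.94.
Against y = 92, that's 92.94 − 92 = 0.94.

≈ 0.9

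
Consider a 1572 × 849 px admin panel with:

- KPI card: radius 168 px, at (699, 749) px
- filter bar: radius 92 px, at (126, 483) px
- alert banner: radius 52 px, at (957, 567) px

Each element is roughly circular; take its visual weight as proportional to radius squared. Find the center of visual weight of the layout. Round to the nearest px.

Weights ∝ r²: KPI card 168² = 28224, filter bar 92² = 8464, alert banner 52² = 2704; Σw = 39392.
Σw·x = 28224·699 + 8464·126 + 2704·957 = 23382768, so x̄ = 23382768/39392 ≈ 593.59.
Σw·y = 28224·749 + 8464·483 + 2704·567 = 26761056, so ȳ = 26761056/39392 ≈ 679.35.

(594, 679)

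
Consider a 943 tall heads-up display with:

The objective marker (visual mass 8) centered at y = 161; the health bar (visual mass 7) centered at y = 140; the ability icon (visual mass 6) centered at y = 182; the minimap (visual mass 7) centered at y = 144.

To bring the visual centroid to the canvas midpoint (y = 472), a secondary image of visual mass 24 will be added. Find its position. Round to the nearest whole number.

New total weight: (8 + 7 + 6 + 7) + 24 = 52.
y: need Σw·y = 52·472 = 24544. Existing = 8·161 + 7·140 + 6·182 + 7·144 = 4368. Remainder 20176 / 24 ≈ 840.67.

y ≈ 841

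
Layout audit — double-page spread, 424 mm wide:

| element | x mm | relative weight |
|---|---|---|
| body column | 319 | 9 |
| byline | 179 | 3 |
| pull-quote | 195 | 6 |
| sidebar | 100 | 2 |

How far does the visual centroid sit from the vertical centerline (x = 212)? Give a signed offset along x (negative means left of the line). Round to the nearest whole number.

≈ 27 mm

Total weight = 9 + 3 + 6 + 2 = 20.
Σw·x = 9·319 + 3·179 + 6·195 + 2·100 = 4778, so x̄ = 4778/20 ≈ 238.90.
Offset from x = 212: 238.90 − 212 ≈ 26.90.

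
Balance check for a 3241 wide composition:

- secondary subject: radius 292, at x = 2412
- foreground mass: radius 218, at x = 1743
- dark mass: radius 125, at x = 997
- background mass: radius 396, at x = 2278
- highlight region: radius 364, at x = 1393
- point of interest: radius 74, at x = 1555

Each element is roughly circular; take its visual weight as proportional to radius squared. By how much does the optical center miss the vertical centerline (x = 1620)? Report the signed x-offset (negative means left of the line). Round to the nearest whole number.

r² weights: secondary subject 292² = 85264, foreground mass 218² = 47524, dark mass 125² = 15625, background mass 396² = 156816, highlight region 364² = 132496, point of interest 74² = 5476. Total = 443201.
Σw·x = 854378181; x̄ = 854378181/443201 ≈ 1927.74.
Difference: 1927.74 − 1620 ≈ 307.74.

≈ 308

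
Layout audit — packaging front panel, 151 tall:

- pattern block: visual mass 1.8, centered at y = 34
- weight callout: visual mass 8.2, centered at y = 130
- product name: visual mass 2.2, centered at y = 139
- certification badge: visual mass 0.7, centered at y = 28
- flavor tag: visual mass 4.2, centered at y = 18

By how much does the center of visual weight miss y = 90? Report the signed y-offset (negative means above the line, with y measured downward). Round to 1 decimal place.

≈ -0.6

Weights sum to 1.8 + 8.2 + 2.2 + 0.7 + 4.2 = 17.1.
y: (1.8·34 + 8.2·130 + 2.2·139 + 0.7·28 + 4.2·18) / 17.1 = 1528.2 / 17.1 ≈ 89.37
Difference: 89.37 − 90 ≈ -0.63.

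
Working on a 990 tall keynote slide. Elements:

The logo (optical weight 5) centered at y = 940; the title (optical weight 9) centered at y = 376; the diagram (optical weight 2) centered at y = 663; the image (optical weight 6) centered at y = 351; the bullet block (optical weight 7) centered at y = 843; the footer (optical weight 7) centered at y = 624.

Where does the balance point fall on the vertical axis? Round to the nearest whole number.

y ≈ 605

Total weight = 5 + 9 + 2 + 6 + 7 + 7 = 36.
y: (5·940 + 9·376 + 2·663 + 6·351 + 7·843 + 7·624) / 36 = 21785 / 36 ≈ 605.14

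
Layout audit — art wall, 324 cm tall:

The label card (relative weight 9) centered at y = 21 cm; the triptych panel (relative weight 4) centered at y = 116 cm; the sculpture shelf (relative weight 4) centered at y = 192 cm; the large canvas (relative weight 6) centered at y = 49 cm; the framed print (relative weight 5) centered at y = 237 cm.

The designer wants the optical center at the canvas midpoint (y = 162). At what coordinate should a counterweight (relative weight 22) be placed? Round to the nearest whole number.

y ≈ 236

With the counterweight, Σw becomes 9 + 4 + 4 + 6 + 5 + 22 = 50.
y: target moment 50×162 = 8100; current 9·21 + 4·116 + 4·192 + 6·49 + 5·237 = 2900; the counterweight supplies 5200, so y = 5200/22 ≈ 236.36.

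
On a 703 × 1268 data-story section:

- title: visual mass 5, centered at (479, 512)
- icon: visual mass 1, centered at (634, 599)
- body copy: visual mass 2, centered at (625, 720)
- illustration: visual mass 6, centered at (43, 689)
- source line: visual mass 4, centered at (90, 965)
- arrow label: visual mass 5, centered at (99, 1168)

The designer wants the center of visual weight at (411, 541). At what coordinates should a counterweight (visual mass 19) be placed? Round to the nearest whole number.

(625, 226)

With the counterweight, Σw becomes 5 + 1 + 2 + 6 + 4 + 5 + 19 = 42.
Along x: (5392 + 19·x) / 42 = 411 (existing moment 5·479 + 1·634 + 2·625 + 6·43 + 4·90 + 5·99 = 5392) ⇒ x = (17262 − 5392) / 19 ≈ 624.74.
Along y: (18433 + 19·y) / 42 = 541 (existing moment 5·512 + 1·599 + 2·720 + 6·689 + 4·965 + 5·1168 = 18433) ⇒ y = (22722 − 18433) / 19 ≈ 225.74.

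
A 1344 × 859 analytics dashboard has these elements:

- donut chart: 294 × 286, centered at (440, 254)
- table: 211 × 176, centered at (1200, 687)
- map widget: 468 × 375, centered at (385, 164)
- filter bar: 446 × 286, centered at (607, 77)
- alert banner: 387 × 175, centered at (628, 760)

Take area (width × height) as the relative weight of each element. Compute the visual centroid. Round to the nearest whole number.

(547, 278)

Taking area as weight: donut chart 294·286 = 84084, table 211·176 = 37136, map widget 468·375 = 175500, filter bar 446·286 = 127556, alert banner 387·175 = 67725. Sum 492001.
Σw·x = 84084·440 + 37136·1200 + 175500·385 + 127556·607 + 67725·628 = 269085452, so x̄ = 269085452/492001 ≈ 546.92.
Σw·y = 84084·254 + 37136·687 + 175500·164 + 127556·77 + 67725·760 = 136944580, so ȳ = 136944580/492001 ≈ 278.34.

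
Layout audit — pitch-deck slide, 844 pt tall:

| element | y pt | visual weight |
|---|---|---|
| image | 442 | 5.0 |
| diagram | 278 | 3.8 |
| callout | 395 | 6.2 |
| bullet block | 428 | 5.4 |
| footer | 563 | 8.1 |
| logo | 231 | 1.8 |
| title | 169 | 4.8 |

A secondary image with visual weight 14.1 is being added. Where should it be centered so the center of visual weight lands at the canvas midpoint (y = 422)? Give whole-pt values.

y ≈ 493

New total weight: (5.0 + 3.8 + 6.2 + 5.4 + 8.1 + 1.8 + 4.8) + 14.1 = 49.2.
y: target moment 49.2×422 = 20762.4; current 5.0·442 + 3.8·278 + 6.2·395 + 5.4·428 + 8.1·563 + 1.8·231 + 4.8·169 = 13813.9; the secondary image supplies 6948.5, so y = 6948.5/14.1 ≈ 492.80.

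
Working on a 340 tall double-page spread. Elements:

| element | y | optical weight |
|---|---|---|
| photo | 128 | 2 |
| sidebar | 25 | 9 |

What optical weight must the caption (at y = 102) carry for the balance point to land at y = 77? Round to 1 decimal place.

Existing Σw = 11 (2 + 9); existing moment 2·128 + 9·25 = 481.
For the centroid to hit 77: (481 + w·102) / (11 + w) = 77.
Rearranging, w·(102 − 77) = 77·11 − 481 = 366, so w ≈ 366/25 = 14.64.

w ≈ 14.6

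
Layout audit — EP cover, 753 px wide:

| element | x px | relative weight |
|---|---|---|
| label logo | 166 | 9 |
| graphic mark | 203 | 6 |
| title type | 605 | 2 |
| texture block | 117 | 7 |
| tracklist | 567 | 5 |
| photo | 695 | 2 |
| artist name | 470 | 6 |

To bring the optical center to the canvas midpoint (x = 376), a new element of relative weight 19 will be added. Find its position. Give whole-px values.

With the new element, Σw becomes 9 + 6 + 2 + 7 + 5 + 2 + 6 + 19 = 56.
x: target moment 56×376 = 21056; current 9·166 + 6·203 + 2·605 + 7·117 + 5·567 + 2·695 + 6·470 = 11786; the new element supplies 9270, so x = 9270/19 ≈ 487.89.

x ≈ 488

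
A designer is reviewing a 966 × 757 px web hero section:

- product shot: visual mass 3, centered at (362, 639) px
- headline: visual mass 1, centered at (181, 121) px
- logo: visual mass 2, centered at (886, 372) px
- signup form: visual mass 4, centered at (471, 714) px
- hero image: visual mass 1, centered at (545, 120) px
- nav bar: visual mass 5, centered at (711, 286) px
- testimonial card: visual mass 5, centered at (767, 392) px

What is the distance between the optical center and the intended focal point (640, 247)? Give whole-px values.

≈ 191 px

Weights sum to 3 + 1 + 2 + 4 + 1 + 5 + 5 = 21.
Σw·x = 12858; x̄ = 12858/21 ≈ 612.29.
Σw·y = 9148; ȳ = 9148/21 ≈ 435.62.
Relative to (640, 247): Δ = (-27.71, 188.62); |Δ| = √(-27.71² + 188.62²) ≈ 190.64.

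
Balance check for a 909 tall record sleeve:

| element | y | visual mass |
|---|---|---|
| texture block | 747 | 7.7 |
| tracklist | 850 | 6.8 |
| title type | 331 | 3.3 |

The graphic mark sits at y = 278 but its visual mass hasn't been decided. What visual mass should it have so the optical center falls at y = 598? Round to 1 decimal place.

w ≈ 6.2

Existing Σw = 17.8 (7.7 + 6.8 + 3.3); existing moment 7.7·747 + 6.8·850 + 3.3·331 = 12624.2.
For the centroid to hit 598: (12624.2 + w·278) / (17.8 + w) = 598.
Solving: w = (598·17.8 − 12624.2) / (278 − 598) = -1979.8 / -320 ≈ 6.19.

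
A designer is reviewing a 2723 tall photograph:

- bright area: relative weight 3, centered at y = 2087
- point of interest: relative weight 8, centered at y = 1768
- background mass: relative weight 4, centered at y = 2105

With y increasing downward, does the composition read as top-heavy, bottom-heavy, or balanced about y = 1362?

bottom-heavy

Weights sum to 3 + 8 + 4 = 15.
y-moment: 3·2087 + 8·1768 + 4·2105 = 28825; centroid 28825/15 ≈ 1921.67.
1921.7 lies below (larger y than) the midline 1362, so the layout is bottom-heavy.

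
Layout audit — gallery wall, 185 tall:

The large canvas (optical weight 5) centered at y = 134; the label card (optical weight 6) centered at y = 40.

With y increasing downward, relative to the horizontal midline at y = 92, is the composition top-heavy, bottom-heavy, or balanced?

Σw = 5 + 6 = 11.
Σw·y = 5·134 + 6·40 = 910, so ȳ = 910/11 ≈ 82.73.
82.7 vs midline 92 → top-heavy.

top-heavy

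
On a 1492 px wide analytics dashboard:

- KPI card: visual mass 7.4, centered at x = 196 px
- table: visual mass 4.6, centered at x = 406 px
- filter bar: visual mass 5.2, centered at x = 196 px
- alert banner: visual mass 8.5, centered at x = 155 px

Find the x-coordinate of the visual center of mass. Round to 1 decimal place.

Weights sum to 7.4 + 4.6 + 5.2 + 8.5 = 25.7.
Σw·x = 7.4·196 + 4.6·406 + 5.2·196 + 8.5·155 = 5654.7, so x̄ = 5654.7/25.7 ≈ 220.03.

x ≈ 220.0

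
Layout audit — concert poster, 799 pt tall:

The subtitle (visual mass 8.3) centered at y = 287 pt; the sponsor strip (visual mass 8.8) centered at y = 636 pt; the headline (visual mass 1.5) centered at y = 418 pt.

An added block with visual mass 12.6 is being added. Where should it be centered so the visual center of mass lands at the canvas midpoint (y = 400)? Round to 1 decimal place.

With the added block, Σw becomes 8.3 + 8.8 + 1.5 + 12.6 = 31.2.
y: target moment 31.2×400 = 12480.0; current 8.3·287 + 8.8·636 + 1.5·418 = 8605.9; the added block supplies 3874.1, so y = 3874.1/12.6 ≈ 307.47.

y ≈ 307.5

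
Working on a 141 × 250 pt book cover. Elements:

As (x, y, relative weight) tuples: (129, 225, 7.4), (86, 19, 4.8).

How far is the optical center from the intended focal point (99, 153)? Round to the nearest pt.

Total weight = 7.4 + 4.8 = 12.2.
x: (7.4·129 + 4.8·86) / 12.2 = 1367.4 / 12.2 ≈ 112.08
y: (7.4·225 + 4.8·19) / 12.2 = 1756.2 / 12.2 ≈ 143.95
From (99, 153): dx = 13.08, dy = -9.05, so the distance is √(dx²+dy²) ≈ 15.91.

≈ 16 pt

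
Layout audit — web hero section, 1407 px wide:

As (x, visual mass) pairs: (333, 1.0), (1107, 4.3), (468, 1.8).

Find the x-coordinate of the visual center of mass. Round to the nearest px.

x ≈ 836

Weights sum to 1.0 + 4.3 + 1.8 = 7.1.
x-moment: 1.0·333 + 4.3·1107 + 1.8·468 = 5935.5; centroid 5935.5/7.1 ≈ 835.99.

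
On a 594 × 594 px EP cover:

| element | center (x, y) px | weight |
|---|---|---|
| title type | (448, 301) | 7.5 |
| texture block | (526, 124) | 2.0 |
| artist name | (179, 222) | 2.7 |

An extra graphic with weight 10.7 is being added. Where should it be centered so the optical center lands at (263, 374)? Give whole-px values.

New total weight: (7.5 + 2.0 + 2.7) + 10.7 = 22.9.
Along x: (4895.3 + 10.7·x) / 22.9 = 263 (existing moment 7.5·448 + 2.0·526 + 2.7·179 = 4895.3) ⇒ x = (6022.7 − 4895.3) / 10.7 ≈ 105.36.
Along y: (3104.9 + 10.7·y) / 22.9 = 374 (existing moment 7.5·301 + 2.0·124 + 2.7·222 = 3104.9) ⇒ y = (8564.6 − 3104.9) / 10.7 ≈ 510.25.

(105, 510)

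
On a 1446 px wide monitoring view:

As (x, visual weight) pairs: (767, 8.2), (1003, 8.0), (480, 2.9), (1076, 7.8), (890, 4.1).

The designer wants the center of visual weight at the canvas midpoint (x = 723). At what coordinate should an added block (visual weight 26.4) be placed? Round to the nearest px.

x ≈ 521

With the added block, Σw becomes 8.2 + 8.0 + 2.9 + 7.8 + 4.1 + 26.4 = 57.4.
Along x: (27747.2 + 26.4·x) / 57.4 = 723 (existing moment 8.2·767 + 8.0·1003 + 2.9·480 + 7.8·1076 + 4.1·890 = 27747.2) ⇒ x = (41500.2 − 27747.2) / 26.4 ≈ 520.95.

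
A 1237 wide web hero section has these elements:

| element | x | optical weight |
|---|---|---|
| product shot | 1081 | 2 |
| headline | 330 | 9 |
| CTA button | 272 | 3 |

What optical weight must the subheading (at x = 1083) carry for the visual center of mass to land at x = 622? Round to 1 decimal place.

Existing Σw = 14 (2 + 9 + 3); existing moment 2·1081 + 9·330 + 3·272 = 5948.
Balance at x = 622 requires (5948 + w·1083) / (14 + w) = 622.
Solving: w = (622·14 − 5948) / (1083 − 622) = 2760 / 461 ≈ 5.99.

w ≈ 6.0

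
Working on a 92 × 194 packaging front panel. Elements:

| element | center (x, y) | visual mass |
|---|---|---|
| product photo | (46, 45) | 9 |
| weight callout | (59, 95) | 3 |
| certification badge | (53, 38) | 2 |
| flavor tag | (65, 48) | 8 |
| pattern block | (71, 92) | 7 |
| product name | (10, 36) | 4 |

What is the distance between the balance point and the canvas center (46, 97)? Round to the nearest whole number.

Weights sum to 9 + 3 + 2 + 8 + 7 + 4 = 33.
x-moment: 9·46 + 3·59 + 2·53 + 8·65 + 7·71 + 4·10 = 1754; centroid 1754/33 ≈ 53.15.
y-moment: 9·45 + 3·95 + 2·38 + 8·48 + 7·92 + 4·36 = 1938; centroid 1938/33 ≈ 58.73.
Offset from (46, 97): Δx ≈ 7.15, Δy ≈ -38.27; distance = √(Δx² + Δy²) ≈ 38.94.

≈ 39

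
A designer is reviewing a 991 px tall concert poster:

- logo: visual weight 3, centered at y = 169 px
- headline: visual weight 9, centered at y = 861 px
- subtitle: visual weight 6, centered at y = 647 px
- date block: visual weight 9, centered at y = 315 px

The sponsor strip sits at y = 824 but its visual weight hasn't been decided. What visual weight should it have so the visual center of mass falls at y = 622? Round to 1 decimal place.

w ≈ 9.0

Existing Σw = 27 (3 + 9 + 6 + 9); existing moment 3·169 + 9·861 + 6·647 + 9·315 = 14973.
Set Σw·y/Σw = 622: (14973 + 824w) = 622·(27 + w).
So w = (622·27 − 14973)/(824 − 622) = 1821/202 ≈ 9.01.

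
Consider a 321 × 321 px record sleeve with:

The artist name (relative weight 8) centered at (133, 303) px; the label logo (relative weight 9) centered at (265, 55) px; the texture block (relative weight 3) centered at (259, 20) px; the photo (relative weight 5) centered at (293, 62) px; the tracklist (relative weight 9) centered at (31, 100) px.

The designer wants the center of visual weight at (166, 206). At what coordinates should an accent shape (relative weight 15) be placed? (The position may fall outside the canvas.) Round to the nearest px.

After adding the accent shape, total weight = 8 + 9 + 3 + 5 + 9 + 15 = 49.
x: target moment 49×166 = 8134; current 8·133 + 9·265 + 3·259 + 5·293 + 9·31 = 5970; the accent shape supplies 2164, so x = 2164/15 ≈ 144.27.
y: target moment 49×206 = 10094; current 8·303 + 9·55 + 3·20 + 5·62 + 9·100 = 4189; the accent shape supplies 5905, so y = 5905/15 ≈ 393.67.

(144, 394)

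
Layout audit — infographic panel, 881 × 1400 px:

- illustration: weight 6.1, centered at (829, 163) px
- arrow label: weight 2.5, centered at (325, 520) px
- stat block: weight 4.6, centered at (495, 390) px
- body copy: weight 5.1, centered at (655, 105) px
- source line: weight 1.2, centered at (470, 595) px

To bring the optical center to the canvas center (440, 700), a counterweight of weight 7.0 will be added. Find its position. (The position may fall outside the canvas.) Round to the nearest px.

New total weight: (6.1 + 2.5 + 4.6 + 5.1 + 1.2) + 7.0 = 26.5.
x: target moment 26.5×440 = 11660.0; current 6.1·829 + 2.5·325 + 4.6·495 + 5.1·655 + 1.2·470 = 12050.9; the counterweight supplies -390.9, so x = -390.9/7.0 ≈ -55.84.
y: target moment 26.5×700 = 18550.0; current 6.1·163 + 2.5·520 + 4.6·390 + 5.1·105 + 1.2·595 = 5337.8; the counterweight supplies 13212.2, so y = 13212.2/7.0 ≈ 1887.46.

(-56, 1887)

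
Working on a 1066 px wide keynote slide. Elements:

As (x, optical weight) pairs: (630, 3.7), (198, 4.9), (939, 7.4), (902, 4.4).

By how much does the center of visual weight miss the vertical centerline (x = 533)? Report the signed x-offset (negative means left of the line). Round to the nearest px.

≈ 164 px

Weights sum to 3.7 + 4.9 + 7.4 + 4.4 = 20.4.
x: (3.7·630 + 4.9·198 + 7.4·939 + 4.4·902) / 20.4 = 14218.6 / 20.4 ≈ 696.99
Difference: 696.99 − 533 ≈ 163.99.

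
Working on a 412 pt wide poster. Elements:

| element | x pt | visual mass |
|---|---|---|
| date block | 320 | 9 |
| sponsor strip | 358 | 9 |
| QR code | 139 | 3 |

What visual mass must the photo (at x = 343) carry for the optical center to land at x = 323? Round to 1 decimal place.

Existing Σw = 21 (9 + 9 + 3); existing moment 9·320 + 9·358 + 3·139 = 6519.
Set Σw·x/Σw = 323: (6519 + 343w) = 323·(21 + w).
Rearranging, w·(343 − 323) = 323·21 − 6519 = 264, so w ≈ 264/20 = 13.20.

w ≈ 13.2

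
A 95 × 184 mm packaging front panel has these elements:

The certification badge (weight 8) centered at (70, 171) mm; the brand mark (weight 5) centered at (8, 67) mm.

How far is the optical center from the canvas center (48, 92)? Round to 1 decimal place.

Weights sum to 8 + 5 = 13.
x: (8·70 + 5·8) / 13 = 600 / 13 ≈ 46.15
y: (8·171 + 5·67) / 13 = 1703 / 13 ≈ 131.00
Offset from (48, 92): Δx ≈ -1.85, Δy ≈ 39.00; distance = √(Δx² + Δy²) ≈ 39.04.

≈ 39.0 mm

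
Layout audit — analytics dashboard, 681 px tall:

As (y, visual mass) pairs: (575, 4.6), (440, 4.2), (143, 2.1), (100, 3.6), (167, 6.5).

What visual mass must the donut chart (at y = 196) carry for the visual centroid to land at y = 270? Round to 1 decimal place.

Existing Σw = 21.0 (4.6 + 4.2 + 2.1 + 3.6 + 6.5); existing moment 4.6·575 + 4.2·440 + 2.1·143 + 3.6·100 + 6.5·167 = 6238.8.
For the centroid to hit 270: (6238.8 + w·196) / (21.0 + w) = 270.
Rearranging, w·(196 − 270) = 270·21.0 − 6238.8 = -568.8, so w ≈ -568.8/-74 = 7.69.

w ≈ 7.7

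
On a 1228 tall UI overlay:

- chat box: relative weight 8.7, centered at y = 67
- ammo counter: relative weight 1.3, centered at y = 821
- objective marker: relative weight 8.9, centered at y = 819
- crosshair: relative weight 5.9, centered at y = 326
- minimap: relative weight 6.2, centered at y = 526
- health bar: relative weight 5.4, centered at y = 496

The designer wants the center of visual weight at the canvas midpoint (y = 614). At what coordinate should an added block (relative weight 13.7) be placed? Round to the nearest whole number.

y ≈ 1019

New total weight: (8.7 + 1.3 + 8.9 + 5.9 + 6.2 + 5.4) + 13.7 = 50.1.
y: need Σw·y = 50.1·614 = 30761.4. Existing = 8.7·67 + 1.3·821 + 8.9·819 + 5.9·326 + 6.2·526 + 5.4·496 = 16802.3. Remainder 13959.1 / 13.7 ≈ 1018.91.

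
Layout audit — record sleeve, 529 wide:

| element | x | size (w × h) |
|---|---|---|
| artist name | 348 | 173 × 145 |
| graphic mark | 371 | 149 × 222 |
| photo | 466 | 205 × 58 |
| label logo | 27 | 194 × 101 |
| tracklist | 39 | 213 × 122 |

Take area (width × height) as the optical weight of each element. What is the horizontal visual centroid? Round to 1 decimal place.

x ≈ 242.9

Taking area as weight: artist name 173·145 = 25085, graphic mark 149·222 = 33078, photo 205·58 = 11890, label logo 194·101 = 19594, tracklist 213·122 = 25986. Sum 115633.
x: (25085·348 + 33078·371 + 11890·466 + 19594·27 + 25986·39) / 115633 = 28084750 / 115633 ≈ 242.88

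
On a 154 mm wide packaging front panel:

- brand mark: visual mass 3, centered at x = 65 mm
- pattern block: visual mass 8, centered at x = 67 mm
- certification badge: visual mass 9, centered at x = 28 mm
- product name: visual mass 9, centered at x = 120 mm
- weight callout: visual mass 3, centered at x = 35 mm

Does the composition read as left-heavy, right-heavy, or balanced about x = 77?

left-heavy

Total weight = 3 + 8 + 9 + 9 + 3 = 32.
x: (3·65 + 8·67 + 9·28 + 9·120 + 3·35) / 32 = 2168 / 32 ≈ 67.75
67.8 lies left of the midline 77, so the layout is left-heavy.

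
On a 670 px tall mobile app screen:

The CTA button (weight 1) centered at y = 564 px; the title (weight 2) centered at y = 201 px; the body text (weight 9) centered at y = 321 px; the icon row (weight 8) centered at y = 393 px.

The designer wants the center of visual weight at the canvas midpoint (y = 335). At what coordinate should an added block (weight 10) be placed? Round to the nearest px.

With the added block, Σw becomes 1 + 2 + 9 + 8 + 10 = 30.
y: target moment 30×335 = 10050; current 1·564 + 2·201 + 9·321 + 8·393 = 6999; the added block supplies 3051, so y = 3051/10 ≈ 305.10.

y ≈ 305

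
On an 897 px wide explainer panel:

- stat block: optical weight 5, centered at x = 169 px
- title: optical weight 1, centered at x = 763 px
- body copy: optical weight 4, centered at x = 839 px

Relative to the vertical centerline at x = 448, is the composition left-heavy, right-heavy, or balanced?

Total weight = 5 + 1 + 4 = 10.
x: (5·169 + 1·763 + 4·839) / 10 = 4964 / 10 ≈ 496.40
Since 496.4 is right of 448, the composition reads right-heavy.

right-heavy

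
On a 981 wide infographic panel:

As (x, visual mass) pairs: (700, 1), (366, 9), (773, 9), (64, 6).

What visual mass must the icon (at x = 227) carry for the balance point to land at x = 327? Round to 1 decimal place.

Existing Σw = 25 (1 + 9 + 9 + 6); existing moment 1·700 + 9·366 + 9·773 + 6·64 = 11335.
Balance at x = 327 requires (11335 + w·227) / (25 + w) = 327.
Solving: w = (327·25 − 11335) / (227 − 327) = -3160 / -100 ≈ 31.60.

w ≈ 31.6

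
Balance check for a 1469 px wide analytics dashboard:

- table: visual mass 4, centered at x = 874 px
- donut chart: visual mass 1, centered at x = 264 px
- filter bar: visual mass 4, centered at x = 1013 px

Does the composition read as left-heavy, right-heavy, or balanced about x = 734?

right-heavy

Weights sum to 4 + 1 + 4 = 9.
x-moment: 4·874 + 1·264 + 4·1013 = 7812; centroid 7812/9 ≈ 868.00.
868.0 lies right of the midline 734, so the layout is right-heavy.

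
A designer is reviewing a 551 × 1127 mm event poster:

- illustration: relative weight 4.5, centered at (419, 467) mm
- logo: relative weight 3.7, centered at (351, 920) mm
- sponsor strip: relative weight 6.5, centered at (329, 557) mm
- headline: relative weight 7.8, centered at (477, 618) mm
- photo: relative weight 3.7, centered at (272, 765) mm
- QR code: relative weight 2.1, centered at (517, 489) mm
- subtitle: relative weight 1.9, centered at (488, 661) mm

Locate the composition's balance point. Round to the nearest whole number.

Total weight = 4.5 + 3.7 + 6.5 + 7.8 + 3.7 + 2.1 + 1.9 = 30.2.
Σw·x = 4.5·419 + 3.7·351 + 6.5·329 + 7.8·477 + 3.7·272 + 2.1·517 + 1.9·488 = 12062.6, so x̄ = 12062.6/30.2 ≈ 399.42.
Σw·y = 4.5·467 + 3.7·920 + 6.5·557 + 7.8·618 + 3.7·765 + 2.1·489 + 1.9·661 = 19059.7, so ȳ = 19059.7/30.2 ≈ 631.12.

(399, 631)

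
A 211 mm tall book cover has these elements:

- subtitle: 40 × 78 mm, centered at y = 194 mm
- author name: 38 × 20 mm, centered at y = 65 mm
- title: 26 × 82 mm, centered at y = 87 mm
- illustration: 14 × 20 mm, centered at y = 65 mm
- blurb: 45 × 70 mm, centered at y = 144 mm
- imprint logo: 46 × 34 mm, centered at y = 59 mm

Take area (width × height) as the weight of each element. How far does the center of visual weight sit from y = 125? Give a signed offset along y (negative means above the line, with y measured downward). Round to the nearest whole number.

≈ 3 mm

Areas → weights: subtitle 40·78 = 3120, author name 38·20 = 760, title 26·82 = 2132, illustration 14·20 = 280, blurb 45·70 = 3150, imprint logo 46·34 = 1564; Σw = 11006.
Σw·y = 1404240; ȳ = 1404240/11006 ≈ 127.59.
Difference: 127.59 − 125 ≈ 2.59.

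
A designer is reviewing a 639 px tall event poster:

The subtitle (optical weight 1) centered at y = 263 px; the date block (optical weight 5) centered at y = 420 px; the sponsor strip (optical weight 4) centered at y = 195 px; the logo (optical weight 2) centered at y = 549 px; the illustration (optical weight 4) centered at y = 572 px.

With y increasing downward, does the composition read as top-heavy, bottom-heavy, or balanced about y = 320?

Total weight = 1 + 5 + 4 + 2 + 4 = 16.
y: (1·263 + 5·420 + 4·195 + 2·549 + 4·572) / 16 = 6529 / 16 ≈ 408.06
Since 408.1 is below (larger y than) 320, the composition reads bottom-heavy.

bottom-heavy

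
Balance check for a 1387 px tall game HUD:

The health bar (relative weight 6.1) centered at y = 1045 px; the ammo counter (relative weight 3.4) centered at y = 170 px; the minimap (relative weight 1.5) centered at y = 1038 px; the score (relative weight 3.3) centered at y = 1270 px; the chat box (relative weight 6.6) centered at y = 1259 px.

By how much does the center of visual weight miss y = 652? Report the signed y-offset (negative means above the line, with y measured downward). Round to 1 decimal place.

≈ 353.3 px

Σw = 6.1 + 3.4 + 1.5 + 3.3 + 6.6 = 20.9.
Σw·y = 6.1·1045 + 3.4·170 + 1.5·1038 + 3.3·1270 + 6.6·1259 = 21009.9, so ȳ = 21009.9/20.9 ≈ 1005.26.
Against y = 652, that's 1005.26 − 652 = 353.26.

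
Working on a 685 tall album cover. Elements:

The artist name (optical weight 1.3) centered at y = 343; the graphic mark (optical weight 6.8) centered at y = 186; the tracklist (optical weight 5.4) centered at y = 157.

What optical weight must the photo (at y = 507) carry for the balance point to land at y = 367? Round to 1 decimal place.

w ≈ 17.1

Existing Σw = 13.5 (1.3 + 6.8 + 5.4); existing moment 1.3·343 + 6.8·186 + 5.4·157 = 2558.5.
Set Σw·y/Σw = 367: (2558.5 + 507w) = 367·(13.5 + w).
Rearranging, w·(507 − 367) = 367·13.5 − 2558.5 = 2396.0, so w ≈ 2396.0/140 = 17.11.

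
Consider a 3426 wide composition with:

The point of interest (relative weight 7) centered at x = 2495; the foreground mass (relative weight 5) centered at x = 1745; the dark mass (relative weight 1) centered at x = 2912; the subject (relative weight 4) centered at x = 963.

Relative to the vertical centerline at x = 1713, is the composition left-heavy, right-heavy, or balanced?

Total weight = 7 + 5 + 1 + 4 = 17.
Σw·x = 7·2495 + 5·1745 + 1·2912 + 4·963 = 32954, so x̄ = 32954/17 ≈ 1938.47.
Since 1938.5 is right of 1713, the composition reads right-heavy.

right-heavy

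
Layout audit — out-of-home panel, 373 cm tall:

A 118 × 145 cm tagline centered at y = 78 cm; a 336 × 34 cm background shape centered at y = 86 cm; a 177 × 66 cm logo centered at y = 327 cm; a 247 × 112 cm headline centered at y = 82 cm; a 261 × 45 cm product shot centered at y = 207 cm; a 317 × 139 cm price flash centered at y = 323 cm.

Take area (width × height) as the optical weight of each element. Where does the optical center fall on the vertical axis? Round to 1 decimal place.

y ≈ 202.7

Areas: tagline 118·145 = 17110, background shape 336·34 = 11424, logo 177·66 = 11682, headline 247·112 = 27664, product shot 261·45 = 11745, price flash 317·139 = 44063. Total weight = 123688.
Σw·y = 25069070; ȳ = 25069070/123688 ≈ 202.68.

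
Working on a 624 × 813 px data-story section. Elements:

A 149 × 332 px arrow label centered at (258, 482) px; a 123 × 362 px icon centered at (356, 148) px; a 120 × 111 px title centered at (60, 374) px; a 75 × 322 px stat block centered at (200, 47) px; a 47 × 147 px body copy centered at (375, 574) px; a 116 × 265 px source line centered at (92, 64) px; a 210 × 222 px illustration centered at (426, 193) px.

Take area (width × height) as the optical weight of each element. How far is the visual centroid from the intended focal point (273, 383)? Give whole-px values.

Areas → weights: arrow label 149·332 = 49468, icon 123·362 = 44526, title 120·111 = 13320, stat block 75·322 = 24150, body copy 47·147 = 6909, source line 116·265 = 30740, illustration 210·222 = 46620; Σw = 215733.
x-moment: 49468·258 + 44526·356 + 13320·60 + 24150·200 + 6909·375 + 30740·92 + 46620·426 = 59522275; centroid 59522275/215733 ≈ 275.91.
y-moment: 49468·482 + 44526·148 + 13320·374 + 24150·47 + 6909·574 + 30740·64 + 46620·193 = 51480940; centroid 51480940/215733 ≈ 238.63.
From (273, 383): dx = 2.91, dy = -144.37, so the distance is √(dx²+dy²) ≈ 144.40.

≈ 144 px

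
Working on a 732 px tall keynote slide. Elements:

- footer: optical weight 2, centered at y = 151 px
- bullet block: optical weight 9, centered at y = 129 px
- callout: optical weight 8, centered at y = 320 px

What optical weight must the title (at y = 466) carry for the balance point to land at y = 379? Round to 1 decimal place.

w ≈ 36.5

Known weights sum to 2 + 9 + 8 = 19; their moment is 2·151 + 9·129 + 8·320 = 4023.
For the centroid to hit 379: (4023 + w·466) / (19 + w) = 379.
Rearranging, w·(466 − 379) = 379·19 − 4023 = 3178, so w ≈ 3178/87 = 36.53.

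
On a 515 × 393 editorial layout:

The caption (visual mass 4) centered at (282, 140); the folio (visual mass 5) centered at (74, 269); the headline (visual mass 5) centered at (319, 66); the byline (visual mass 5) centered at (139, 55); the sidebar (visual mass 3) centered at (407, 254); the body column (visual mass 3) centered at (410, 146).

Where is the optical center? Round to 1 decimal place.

Σw = 4 + 5 + 5 + 5 + 3 + 3 = 25.
x: (4·282 + 5·74 + 5·319 + 5·139 + 3·407 + 3·410) / 25 = 6239 / 25 ≈ 249.56
y: (4·140 + 5·269 + 5·66 + 5·55 + 3·254 + 3·146) / 25 = 3710 / 25 ≈ 148.40

(249.6, 148.4)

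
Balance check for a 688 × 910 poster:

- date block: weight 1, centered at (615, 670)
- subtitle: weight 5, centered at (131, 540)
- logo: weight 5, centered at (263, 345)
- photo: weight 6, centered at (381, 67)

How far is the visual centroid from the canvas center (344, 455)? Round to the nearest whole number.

Total weight = 1 + 5 + 5 + 6 = 17.
Σw·x = 1·615 + 5·131 + 5·263 + 6·381 = 4871, so x̄ = 4871/17 ≈ 286.53.
Σw·y = 1·670 + 5·540 + 5·345 + 6·67 = 5497, so ȳ = 5497/17 ≈ 323.35.
Offset from (344, 455): Δx ≈ -57.47, Δy ≈ -131.65; distance = √(Δx² + Δy²) ≈ 143.64.

≈ 144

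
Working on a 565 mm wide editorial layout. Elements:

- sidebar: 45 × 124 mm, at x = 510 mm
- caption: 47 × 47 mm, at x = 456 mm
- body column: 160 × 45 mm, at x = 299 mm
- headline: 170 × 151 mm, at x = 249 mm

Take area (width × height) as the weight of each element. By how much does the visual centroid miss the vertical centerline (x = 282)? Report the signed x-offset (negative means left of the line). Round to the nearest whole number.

≈ 23 mm

Areas → weights: sidebar 45·124 = 5580, caption 47·47 = 2209, body column 160·45 = 7200, headline 170·151 = 25670; Σw = 40659.
x-moment: 5580·510 + 2209·456 + 7200·299 + 25670·249 = 12397734; centroid 12397734/40659 ≈ 304.92.
Against x = 282, that's 304.92 − 282 = 22.92.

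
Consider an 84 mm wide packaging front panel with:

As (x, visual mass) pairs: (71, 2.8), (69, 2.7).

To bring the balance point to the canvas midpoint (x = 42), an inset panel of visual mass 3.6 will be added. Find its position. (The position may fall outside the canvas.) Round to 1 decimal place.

x ≈ -0.8

After adding the inset panel, total weight = 2.8 + 2.7 + 3.6 = 9.1.
x: need Σw·x = 9.1·42 = 382.2. Existing = 2.8·71 + 2.7·69 = 385.1. Remainder -2.9 / 3.6 ≈ -0.81.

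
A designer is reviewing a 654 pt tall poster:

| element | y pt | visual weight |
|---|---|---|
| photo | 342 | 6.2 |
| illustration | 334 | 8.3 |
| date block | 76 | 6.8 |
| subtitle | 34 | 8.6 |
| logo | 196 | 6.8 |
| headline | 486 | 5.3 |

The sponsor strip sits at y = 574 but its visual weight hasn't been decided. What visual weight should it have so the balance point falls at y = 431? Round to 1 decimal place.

w ≈ 59.4

Fixed elements: Σw = 6.2 + 8.3 + 6.8 + 8.6 + 6.8 + 5.3 = 42.0, Σw·y = 6.2·342 + 8.3·334 + 6.8·76 + 8.6·34 + 6.8·196 + 5.3·486 = 9610.4.
Balance at y = 431 requires (9610.4 + w·574) / (42.0 + w) = 431.
Rearranging, w·(574 − 431) = 431·42.0 − 9610.4 = 8491.6, so w ≈ 8491.6/143 = 59.38.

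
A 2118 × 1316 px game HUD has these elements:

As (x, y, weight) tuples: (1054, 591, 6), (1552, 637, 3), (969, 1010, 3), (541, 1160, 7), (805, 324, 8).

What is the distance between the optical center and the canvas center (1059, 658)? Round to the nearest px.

≈ 174 px

Weights sum to 6 + 3 + 3 + 7 + 8 = 27.
x: (6·1054 + 3·1552 + 3·969 + 7·541 + 8·805) / 27 = 24114 / 27 ≈ 893.11
y: (6·591 + 3·637 + 3·1010 + 7·1160 + 8·324) / 27 = 19199 / 27 ≈ 711.07
From (1059, 658): dx = -165.89, dy = 53.07, so the distance is √(dx²+dy²) ≈ 174.17.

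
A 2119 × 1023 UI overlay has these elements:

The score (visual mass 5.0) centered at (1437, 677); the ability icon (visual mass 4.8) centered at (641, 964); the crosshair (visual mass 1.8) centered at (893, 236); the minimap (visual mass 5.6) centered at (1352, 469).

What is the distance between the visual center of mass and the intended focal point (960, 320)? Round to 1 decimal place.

≈ 365.3

Σw = 5.0 + 4.8 + 1.8 + 5.6 = 17.2.
Σw·x = 5.0·1437 + 4.8·641 + 1.8·893 + 5.6·1352 = 19440.4, so x̄ = 19440.4/17.2 ≈ 1130.26.
Σw·y = 5.0·677 + 4.8·964 + 1.8·236 + 5.6·469 = 11063.4, so ȳ = 11063.4/17.2 ≈ 643.22.
From (960, 320): dx = 170.26, dy = 323.22, so the distance is √(dx²+dy²) ≈ 365.32.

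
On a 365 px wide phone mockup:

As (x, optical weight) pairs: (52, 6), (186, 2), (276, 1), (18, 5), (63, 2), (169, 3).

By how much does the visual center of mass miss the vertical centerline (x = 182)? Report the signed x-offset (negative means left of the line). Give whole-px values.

≈ -93 px

Weights sum to 6 + 2 + 1 + 5 + 2 + 3 = 19.
x: (6·52 + 2·186 + 1·276 + 5·18 + 2·63 + 3·169) / 19 = 1683 / 19 ≈ 88.58
Offset from x = 182: 88.58 − 182 ≈ -93.42.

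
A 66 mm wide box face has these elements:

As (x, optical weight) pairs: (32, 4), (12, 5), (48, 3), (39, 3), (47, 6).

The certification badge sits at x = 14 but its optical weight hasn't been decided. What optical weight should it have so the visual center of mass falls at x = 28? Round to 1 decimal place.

Existing Σw = 21 (4 + 5 + 3 + 3 + 6); existing moment 4·32 + 5·12 + 3·48 + 3·39 + 6·47 = 731.
Balance at x = 28 requires (731 + w·14) / (21 + w) = 28.
Solving: w = (28·21 − 731) / (14 − 28) = -143 / -14 ≈ 10.21.

w ≈ 10.2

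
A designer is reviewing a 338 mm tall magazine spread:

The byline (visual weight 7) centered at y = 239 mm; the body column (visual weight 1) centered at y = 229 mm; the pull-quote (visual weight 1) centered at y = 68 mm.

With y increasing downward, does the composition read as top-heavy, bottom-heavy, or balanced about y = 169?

Total weight = 7 + 1 + 1 = 9.
Σw·y = 7·239 + 1·229 + 1·68 = 1970, so ȳ = 1970/9 ≈ 218.89.
Since 218.9 is below (larger y than) 169, the composition reads bottom-heavy.

bottom-heavy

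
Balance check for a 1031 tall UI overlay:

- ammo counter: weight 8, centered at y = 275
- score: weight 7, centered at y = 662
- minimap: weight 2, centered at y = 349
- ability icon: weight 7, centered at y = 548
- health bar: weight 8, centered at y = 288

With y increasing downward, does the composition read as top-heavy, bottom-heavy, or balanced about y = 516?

Total weight = 8 + 7 + 2 + 7 + 8 = 32.
y-moment: 8·275 + 7·662 + 2·349 + 7·548 + 8·288 = 13672; centroid 13672/32 ≈ 427.25.
427.2 vs midline 516 → top-heavy.

top-heavy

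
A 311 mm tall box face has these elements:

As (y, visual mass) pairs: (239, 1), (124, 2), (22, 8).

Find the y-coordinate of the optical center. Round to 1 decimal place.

Weights sum to 1 + 2 + 8 = 11.
y-moment: 1·239 + 2·124 + 8·22 = 663; centroid 663/11 ≈ 60.27.

y ≈ 60.3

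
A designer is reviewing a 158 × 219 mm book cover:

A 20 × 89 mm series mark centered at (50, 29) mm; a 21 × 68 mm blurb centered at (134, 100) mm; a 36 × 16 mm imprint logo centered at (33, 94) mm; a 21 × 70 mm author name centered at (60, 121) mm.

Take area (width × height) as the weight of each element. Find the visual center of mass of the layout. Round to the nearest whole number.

(74, 81)

Areas → weights: series mark 20·89 = 1780, blurb 21·68 = 1428, imprint logo 36·16 = 576, author name 21·70 = 1470; Σw = 5254.
x: (1780·50 + 1428·134 + 576·33 + 1470·60) / 5254 = 387560 / 5254 ≈ 73.76
y: (1780·29 + 1428·100 + 576·94 + 1470·121) / 5254 = 426434 / 5254 ≈ 81.16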